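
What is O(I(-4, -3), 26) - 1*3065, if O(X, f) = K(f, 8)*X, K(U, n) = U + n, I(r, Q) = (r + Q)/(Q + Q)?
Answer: -9076/3 ≈ -3025.3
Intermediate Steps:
I(r, Q) = (Q + r)/(2*Q) (I(r, Q) = (Q + r)/((2*Q)) = (Q + r)*(1/(2*Q)) = (Q + r)/(2*Q))
O(X, f) = X*(8 + f) (O(X, f) = (f + 8)*X = (8 + f)*X = X*(8 + f))
O(I(-4, -3), 26) - 1*3065 = ((1/2)*(-3 - 4)/(-3))*(8 + 26) - 1*3065 = ((1/2)*(-1/3)*(-7))*34 - 3065 = (7/6)*34 - 3065 = 119/3 - 3065 = -9076/3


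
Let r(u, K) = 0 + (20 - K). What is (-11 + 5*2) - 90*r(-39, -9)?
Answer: -2611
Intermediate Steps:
r(u, K) = 20 - K
(-11 + 5*2) - 90*r(-39, -9) = (-11 + 5*2) - 90*(20 - 1*(-9)) = (-11 + 10) - 90*(20 + 9) = -1 - 90*29 = -1 - 2610 = -2611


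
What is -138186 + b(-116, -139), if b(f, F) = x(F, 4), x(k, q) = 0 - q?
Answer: -138190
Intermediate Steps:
x(k, q) = -q
b(f, F) = -4 (b(f, F) = -1*4 = -4)
-138186 + b(-116, -139) = -138186 - 4 = -138190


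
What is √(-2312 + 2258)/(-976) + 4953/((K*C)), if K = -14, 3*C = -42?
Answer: 4953/196 - 3*I*√6/976 ≈ 25.27 - 0.0075292*I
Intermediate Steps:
C = -14 (C = (⅓)*(-42) = -14)
√(-2312 + 2258)/(-976) + 4953/((K*C)) = √(-2312 + 2258)/(-976) + 4953/((-14*(-14))) = √(-54)*(-1/976) + 4953/196 = (3*I*√6)*(-1/976) + 4953*(1/196) = -3*I*√6/976 + 4953/196 = 4953/196 - 3*I*√6/976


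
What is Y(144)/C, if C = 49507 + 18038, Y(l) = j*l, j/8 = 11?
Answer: 1408/7505 ≈ 0.18761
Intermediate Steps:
j = 88 (j = 8*11 = 88)
Y(l) = 88*l
C = 67545
Y(144)/C = (88*144)/67545 = 12672*(1/67545) = 1408/7505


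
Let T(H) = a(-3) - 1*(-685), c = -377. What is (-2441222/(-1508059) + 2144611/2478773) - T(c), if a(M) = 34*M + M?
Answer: -308404772175915/534019418801 ≈ -577.52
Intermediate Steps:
a(M) = 35*M
T(H) = 580 (T(H) = 35*(-3) - 1*(-685) = -105 + 685 = 580)
(-2441222/(-1508059) + 2144611/2478773) - T(c) = (-2441222/(-1508059) + 2144611/2478773) - 1*580 = (-2441222*(-1/1508059) + 2144611*(1/2478773)) - 580 = (348746/215437 + 2144611/2478773) - 580 = 1326490728665/534019418801 - 580 = -308404772175915/534019418801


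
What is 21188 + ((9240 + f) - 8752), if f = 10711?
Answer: 32387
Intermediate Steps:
21188 + ((9240 + f) - 8752) = 21188 + ((9240 + 10711) - 8752) = 21188 + (19951 - 8752) = 21188 + 11199 = 32387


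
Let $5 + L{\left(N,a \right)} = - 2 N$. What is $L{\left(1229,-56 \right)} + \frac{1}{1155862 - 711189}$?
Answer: $- \frac{1095229598}{444673} \approx -2463.0$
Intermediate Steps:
$L{\left(N,a \right)} = -5 - 2 N$
$L{\left(1229,-56 \right)} + \frac{1}{1155862 - 711189} = \left(-5 - 2458\right) + \frac{1}{1155862 - 711189} = \left(-5 - 2458\right) + \frac{1}{444673} = -2463 + \frac{1}{444673} = - \frac{1095229598}{444673}$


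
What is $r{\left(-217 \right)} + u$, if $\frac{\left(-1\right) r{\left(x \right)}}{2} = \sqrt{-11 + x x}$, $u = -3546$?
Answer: $-3546 - 2 \sqrt{47078} \approx -3979.9$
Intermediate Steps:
$r{\left(x \right)} = - 2 \sqrt{-11 + x^{2}}$ ($r{\left(x \right)} = - 2 \sqrt{-11 + x x} = - 2 \sqrt{-11 + x^{2}}$)
$r{\left(-217 \right)} + u = - 2 \sqrt{-11 + \left(-217\right)^{2}} - 3546 = - 2 \sqrt{-11 + 47089} - 3546 = - 2 \sqrt{47078} - 3546 = -3546 - 2 \sqrt{47078}$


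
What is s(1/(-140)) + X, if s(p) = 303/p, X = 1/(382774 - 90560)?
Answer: -12395717879/292214 ≈ -42420.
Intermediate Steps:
X = 1/292214 ≈ 3.4221e-6
s(1/(-140)) + X = 303/(1/(-140)) + 1/292214 = 303/(-1/140) + 1/292214 = 303*(-140) + 1/292214 = -42420 + 1/292214 = -12395717879/292214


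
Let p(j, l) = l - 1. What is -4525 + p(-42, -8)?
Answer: -4534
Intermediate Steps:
p(j, l) = -1 + l
-4525 + p(-42, -8) = -4525 + (-1 - 8) = -4525 - 9 = -4534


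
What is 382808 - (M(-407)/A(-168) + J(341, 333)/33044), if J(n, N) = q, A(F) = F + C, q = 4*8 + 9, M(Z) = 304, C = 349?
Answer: 2289550814115/5980964 ≈ 3.8281e+5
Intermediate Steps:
q = 41 (q = 32 + 9 = 41)
A(F) = 349 + F (A(F) = F + 349 = 349 + F)
J(n, N) = 41
382808 - (M(-407)/A(-168) + J(341, 333)/33044) = 382808 - (304/(349 - 168) + 41/33044) = 382808 - (304/181 + 41*(1/33044)) = 382808 - (304*(1/181) + 41/33044) = 382808 - (304/181 + 41/33044) = 382808 - 1*10052797/5980964 = 382808 - 10052797/5980964 = 2289550814115/5980964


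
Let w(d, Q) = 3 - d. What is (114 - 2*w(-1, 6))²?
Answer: 11236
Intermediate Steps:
(114 - 2*w(-1, 6))² = (114 - 2*(3 - 1*(-1)))² = (114 - 2*(3 + 1))² = (114 - 2*4)² = (114 - 8)² = 106² = 11236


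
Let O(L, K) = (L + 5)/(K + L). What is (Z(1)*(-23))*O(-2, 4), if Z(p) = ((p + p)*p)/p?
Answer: -69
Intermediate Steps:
O(L, K) = (5 + L)/(K + L)
Z(p) = 2*p (Z(p) = ((2*p)*p)/p = (2*p²)/p = 2*p)
(Z(1)*(-23))*O(-2, 4) = ((2*1)*(-23))*((5 - 2)/(4 - 2)) = (2*(-23))*(3/2) = -23*3 = -46*3/2 = -69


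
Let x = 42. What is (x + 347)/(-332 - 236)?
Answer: -389/568 ≈ -0.68486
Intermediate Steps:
(x + 347)/(-332 - 236) = (42 + 347)/(-332 - 236) = 389/(-568) = 389*(-1/568) = -389/568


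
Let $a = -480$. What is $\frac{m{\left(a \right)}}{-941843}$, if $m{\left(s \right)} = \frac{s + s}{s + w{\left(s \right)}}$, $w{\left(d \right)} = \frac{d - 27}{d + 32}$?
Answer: $- \frac{20480}{9621733539} \approx -2.1285 \cdot 10^{-6}$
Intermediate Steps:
$w{\left(d \right)} = \frac{-27 + d}{32 + d}$
$m{\left(s \right)} = \frac{2 s}{s + \frac{-27 + s}{32 + s}}$ ($m{\left(s \right)} = \frac{s + s}{s + \frac{-27 + s}{32 + s}} = \frac{2 s}{s + \frac{-27 + s}{32 + s}}$)
$\frac{m{\left(a \right)}}{-941843} = \frac{2 \left(-480\right) \frac{1}{-27 - 480 - 480 \left(32 - 480\right)} \left(32 - 480\right)}{-941843} = 2 \left(-480\right) \frac{1}{-27 - 480 - -215040} \left(-448\right) \left(- \frac{1}{941843}\right) = 2 \left(-480\right) \frac{1}{-27 - 480 + 215040} \left(-448\right) \left(- \frac{1}{941843}\right) = 2 \left(-480\right) \frac{1}{214533} \left(-448\right) \left(- \frac{1}{941843}\right) = \frac{143360}{71511} \left(- \frac{1}{941843}\right) = - \frac{20480}{9621733539}$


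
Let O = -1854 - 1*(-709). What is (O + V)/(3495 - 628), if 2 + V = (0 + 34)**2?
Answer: 9/2867 ≈ 0.0031392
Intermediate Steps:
V = 1154 (V = -2 + (0 + 34)**2 = -2 + 34**2 = -2 + 1156 = 1154)
O = -1145 (O = -1854 + 709 = -1145)
(O + V)/(3495 - 628) = (-1145 + 1154)/(3495 - 628) = 9/2867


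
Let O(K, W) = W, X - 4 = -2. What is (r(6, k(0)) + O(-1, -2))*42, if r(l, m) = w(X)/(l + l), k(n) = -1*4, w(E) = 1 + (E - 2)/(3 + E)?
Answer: -161/2 ≈ -80.500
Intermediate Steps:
X = 2 (X = 4 - 2 = 2)
w(E) = 1 + (-2 + E)/(3 + E)
k(n) = -4
r(l, m) = 1/(2*l) (r(l, m) = ((1 + 2*2)/(3 + 2))/(l + l) = ((1 + 4)/5)/((2*l)) = ((1/5)*5)*(1/(2*l)) = 1*(1/(2*l)) = 1/(2*l))
(r(6, k(0)) + O(-1, -2))*42 = ((1/2)/6 - 2)*42 = ((1/2)*(1/6) - 2)*42 = (1/12 - 2)*42 = -23/12*42 = -161/2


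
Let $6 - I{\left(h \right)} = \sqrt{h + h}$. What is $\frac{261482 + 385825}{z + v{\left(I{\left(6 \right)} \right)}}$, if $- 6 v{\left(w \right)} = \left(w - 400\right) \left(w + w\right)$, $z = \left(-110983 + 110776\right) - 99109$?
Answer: $- \frac{47835339993}{7281265724} + \frac{62788779 \sqrt{3}}{3640632862} \approx -6.5398$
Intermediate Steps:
$I{\left(h \right)} = 6 - \sqrt{2} \sqrt{h}$ ($I{\left(h \right)} = 6 - \sqrt{h + h} = 6 - \sqrt{2 h} = 6 - \sqrt{2} \sqrt{h}$)
$z = -99316$ ($z = -207 - 99109 = -99316$)
$v{\left(w \right)} = - \frac{w \left(-400 + w\right)}{3}$ ($v{\left(w \right)} = - \frac{\left(w - 400\right) \left(w + w\right)}{6} = - \frac{\left(-400 + w\right) 2 w}{6} = - \frac{2 w \left(-400 + w\right)}{6} = - \frac{w \left(-400 + w\right)}{3}$)
$\frac{261482 + 385825}{z + v{\left(I{\left(6 \right)} \right)}} = \frac{261482 + 385825}{-99316 + \frac{\left(6 - \sqrt{2} \sqrt{6}\right) \left(400 - \left(6 - \sqrt{2} \sqrt{6}\right)\right)}{3}} = \frac{647307}{-99316 + \frac{\left(6 - 2 \sqrt{3}\right) \left(400 - \left(6 - 2 \sqrt{3}\right)\right)}{3}} = \frac{647307}{-99316 + \frac{\left(6 - 2 \sqrt{3}\right) \left(394 + 2 \sqrt{3}\right)}{3}}$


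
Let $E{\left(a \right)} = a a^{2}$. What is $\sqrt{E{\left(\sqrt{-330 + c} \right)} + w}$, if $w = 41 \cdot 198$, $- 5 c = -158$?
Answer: $\frac{\sqrt{202950 - 2984 i \sqrt{1865}}}{5} \approx 94.165 - 27.37 i$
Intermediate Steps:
$c = \frac{158}{5}$ ($c = \left(- \frac{1}{5}\right) \left(-158\right) = \frac{158}{5} \approx 31.6$)
$E{\left(a \right)} = a^{3}$
$w = 8118$
$\sqrt{E{\left(\sqrt{-330 + c} \right)} + w} = \sqrt{\left(\sqrt{-330 + \frac{158}{5}}\right)^{3} + 8118} = \sqrt{\left(\sqrt{- \frac{1492}{5}}\right)^{3} + 8118} = \sqrt{\left(\frac{2 i \sqrt{1865}}{5}\right)^{3} + 8118} = \sqrt{- \frac{2984 i \sqrt{1865}}{25} + 8118} = \sqrt{8118 - \frac{2984 i \sqrt{1865}}{25}}$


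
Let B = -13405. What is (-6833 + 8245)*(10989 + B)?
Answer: -3411392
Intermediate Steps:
(-6833 + 8245)*(10989 + B) = (-6833 + 8245)*(10989 - 13405) = 1412*(-2416) = -3411392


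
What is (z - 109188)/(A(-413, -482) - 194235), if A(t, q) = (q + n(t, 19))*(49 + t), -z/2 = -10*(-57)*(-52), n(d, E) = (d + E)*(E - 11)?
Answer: -49908/1128541 ≈ -0.044223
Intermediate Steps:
n(d, E) = (-11 + E)*(E + d) (n(d, E) = (E + d)*(-11 + E) = (-11 + E)*(E + d))
z = 59280 (z = -2*(-10*(-57))*(-52) = -1140*(-52) = -2*(-29640) = 59280)
A(t, q) = (49 + t)*(152 + q + 8*t) (A(t, q) = (q + (19² - 11*19 - 11*t + 19*t))*(49 + t) = (q + (361 - 209 - 11*t + 19*t))*(49 + t) = (q + (152 + 8*t))*(49 + t) = (152 + q + 8*t)*(49 + t) = (49 + t)*(152 + q + 8*t))
(z - 109188)/(A(-413, -482) - 194235) = (59280 - 109188)/((7448 + 8*(-413)² + 49*(-482) + 544*(-413) - 482*(-413)) - 194235) = -49908/((7448 + 8*170569 - 23618 - 224672 + 199066) - 194235) = -49908/((7448 + 1364552 - 23618 - 224672 + 199066) - 194235) = -49908/(1322776 - 194235) = -49908/1128541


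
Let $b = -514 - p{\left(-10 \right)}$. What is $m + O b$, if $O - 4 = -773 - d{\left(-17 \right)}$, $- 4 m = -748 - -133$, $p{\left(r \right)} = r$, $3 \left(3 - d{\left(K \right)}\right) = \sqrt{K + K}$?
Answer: $\frac{1556967}{4} - 168 i \sqrt{34} \approx 3.8924 \cdot 10^{5} - 979.6 i$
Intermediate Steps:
$d{\left(K \right)} = 3 - \frac{\sqrt{2} \sqrt{K}}{3}$ ($d{\left(K \right)} = 3 - \frac{\sqrt{K + K}}{3} = 3 - \frac{\sqrt{2 K}}{3} = 3 - \frac{\sqrt{2} \sqrt{K}}{3}$)
$m = \frac{615}{4}$ ($m = - \frac{-748 - -133}{4} = - \frac{-748 + 133}{4} = \left(- \frac{1}{4}\right) \left(-615\right) = \frac{615}{4} \approx 153.75$)
$O = -772 + \frac{i \sqrt{34}}{3}$ ($O = 4 - \left(776 - \frac{\sqrt{2} \sqrt{-17}}{3}\right) = 4 - \left(776 - \frac{\sqrt{2} i \sqrt{17}}{3}\right) = 4 - \left(776 - \frac{i \sqrt{34}}{3}\right) = -772 + \frac{i \sqrt{34}}{3} \approx -772.0 + 1.9437 i$)
$b = -504$ ($b = -514 - -10 = -514 + 10 = -504$)
$m + O b = \frac{615}{4} + \left(-772 + \frac{i \sqrt{34}}{3}\right) \left(-504\right) = \frac{615}{4} + \left(389088 - 168 i \sqrt{34}\right) = \frac{1556967}{4} - 168 i \sqrt{34}$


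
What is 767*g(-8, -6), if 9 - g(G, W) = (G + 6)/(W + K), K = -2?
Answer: 26845/4 ≈ 6711.3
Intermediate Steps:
g(G, W) = 9 - (6 + G)/(-2 + W) (g(G, W) = 9 - (G + 6)/(W - 2) = 9 - (6 + G)/(-2 + W))
767*g(-8, -6) = 767*((-24 - 1*(-8) + 9*(-6))/(-2 - 6)) = 767*((-24 + 8 - 54)/(-8)) = 767*(-1/8*(-70)) = 767*(35/4) = 26845/4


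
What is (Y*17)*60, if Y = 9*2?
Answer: 18360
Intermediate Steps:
Y = 18
(Y*17)*60 = (18*17)*60 = 306*60 = 18360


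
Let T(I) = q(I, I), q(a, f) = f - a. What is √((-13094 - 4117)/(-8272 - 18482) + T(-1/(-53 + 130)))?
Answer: √1044134/1274 ≈ 0.80206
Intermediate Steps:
T(I) = 0 (T(I) = I - I = 0)
√((-13094 - 4117)/(-8272 - 18482) + T(-1/(-53 + 130))) = √((-13094 - 4117)/(-8272 - 18482) + 0) = √(-17211/(-26754) + 0) = √(-17211*(-1/26754) + 0) = √(5737/8918 + 0) = √(5737/8918) = √1044134/1274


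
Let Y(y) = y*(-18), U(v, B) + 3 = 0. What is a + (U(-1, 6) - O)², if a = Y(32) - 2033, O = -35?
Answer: -1585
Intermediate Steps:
U(v, B) = -3 (U(v, B) = -3 + 0 = -3)
Y(y) = -18*y
a = -2609 (a = -18*32 - 2033 = -576 - 2033 = -2609)
a + (U(-1, 6) - O)² = -2609 + (-3 - 1*(-35))² = -2609 + (-3 + 35)² = -2609 + 32² = -2609 + 1024 = -1585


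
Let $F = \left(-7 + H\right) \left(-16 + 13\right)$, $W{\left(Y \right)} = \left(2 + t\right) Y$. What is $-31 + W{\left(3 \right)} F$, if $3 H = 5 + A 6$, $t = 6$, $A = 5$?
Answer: $-367$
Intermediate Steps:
$H = \frac{35}{3}$ ($H = \frac{5 + 5 \cdot 6}{3} = \frac{5 + 30}{3} = \frac{1}{3} \cdot 35 = \frac{35}{3} \approx 11.667$)
$W{\left(Y \right)} = 8 Y$ ($W{\left(Y \right)} = \left(2 + 6\right) Y = 8 Y$)
$F = -14$ ($F = \left(-7 + \frac{35}{3}\right) \left(-16 + 13\right) = \frac{14}{3} \left(-3\right) = -14$)
$-31 + W{\left(3 \right)} F = -31 + 8 \cdot 3 \left(-14\right) = -31 + 24 \left(-14\right) = -31 - 336 = -367$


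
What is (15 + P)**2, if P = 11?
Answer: 676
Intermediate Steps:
(15 + P)**2 = (15 + 11)**2 = 26**2 = 676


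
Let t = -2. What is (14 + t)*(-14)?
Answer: -168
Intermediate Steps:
(14 + t)*(-14) = (14 - 2)*(-14) = 12*(-14) = -168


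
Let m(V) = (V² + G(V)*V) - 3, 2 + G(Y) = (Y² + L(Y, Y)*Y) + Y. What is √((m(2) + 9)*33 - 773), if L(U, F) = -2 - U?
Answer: I*√707 ≈ 26.589*I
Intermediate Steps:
G(Y) = -2 + Y + Y² + Y*(-2 - Y) (G(Y) = -2 + ((Y² + (-2 - Y)*Y) + Y) = -2 + ((Y² + Y*(-2 - Y)) + Y) = -2 + (Y + Y² + Y*(-2 - Y)) = -2 + Y + Y² + Y*(-2 - Y))
m(V) = -3 + V² + V*(-2 - V) (m(V) = (V² + (-2 - V)*V) - 3 = (V² + V*(-2 - V)) - 3 = -3 + V² + V*(-2 - V))
√((m(2) + 9)*33 - 773) = √(((-3 - 2*2) + 9)*33 - 773) = √(((-3 - 4) + 9)*33 - 773) = √((-7 + 9)*33 - 773) = √(2*33 - 773) = √(66 - 773) = √(-707) = I*√707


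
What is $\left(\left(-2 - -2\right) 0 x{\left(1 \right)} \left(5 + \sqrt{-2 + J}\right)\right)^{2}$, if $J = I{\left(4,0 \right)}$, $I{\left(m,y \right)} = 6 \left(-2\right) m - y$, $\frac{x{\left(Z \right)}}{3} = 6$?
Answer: $0$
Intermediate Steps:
$x{\left(Z \right)} = 18$ ($x{\left(Z \right)} = 3 \cdot 6 = 18$)
$I{\left(m,y \right)} = - y - 12 m$ ($I{\left(m,y \right)} = - 12 m - y = - y - 12 m$)
$J = -48$ ($J = \left(-1\right) 0 - 48 = 0 - 48 = -48$)
$\left(\left(-2 - -2\right) 0 x{\left(1 \right)} \left(5 + \sqrt{-2 + J}\right)\right)^{2} = \left(\left(-2 - -2\right) 0 \cdot 18 \left(5 + \sqrt{-2 - 48}\right)\right)^{2} = \left(\left(-2 + 2\right) 0 \cdot 18 \left(5 + \sqrt{-50}\right)\right)^{2} = \left(0 \cdot 0 \cdot 18 \left(5 + 5 i \sqrt{2}\right)\right)^{2} = \left(0 \cdot 18 \left(5 + 5 i \sqrt{2}\right)\right)^{2} = \left(0 \left(5 + 5 i \sqrt{2}\right)\right)^{2} = 0^{2} = 0$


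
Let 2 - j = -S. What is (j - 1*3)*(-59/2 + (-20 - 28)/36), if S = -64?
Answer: 12025/6 ≈ 2004.2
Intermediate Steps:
j = -62 (j = 2 - (-1)*(-64) = 2 - 1*64 = 2 - 64 = -62)
(j - 1*3)*(-59/2 + (-20 - 28)/36) = (-62 - 1*3)*(-59/2 + (-20 - 28)/36) = (-62 - 3)*(-59*1/2 - 48*1/36) = -65*(-59/2 - 4/3) = -65*(-185/6) = 12025/6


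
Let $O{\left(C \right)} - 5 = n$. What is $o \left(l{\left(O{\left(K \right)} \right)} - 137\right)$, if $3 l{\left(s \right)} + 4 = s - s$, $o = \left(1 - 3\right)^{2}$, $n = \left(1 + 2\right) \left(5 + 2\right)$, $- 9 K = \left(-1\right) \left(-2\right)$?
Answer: $- \frac{1660}{3} \approx -553.33$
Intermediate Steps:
$K = - \frac{2}{9}$ ($K = - \frac{\left(-1\right) \left(-2\right)}{9} = \left(- \frac{1}{9}\right) 2 = - \frac{2}{9} \approx -0.22222$)
$n = 21$ ($n = 3 \cdot 7 = 21$)
$O{\left(C \right)} = 26$ ($O{\left(C \right)} = 5 + 21 = 26$)
$o = 4$ ($o = \left(-2\right)^{2} = 4$)
$l{\left(s \right)} = - \frac{4}{3}$ ($l{\left(s \right)} = - \frac{4}{3} + \frac{s - s}{3} = - \frac{4}{3} + \frac{1}{3} \cdot 0 = - \frac{4}{3} + 0 = - \frac{4}{3}$)
$o \left(l{\left(O{\left(K \right)} \right)} - 137\right) = 4 \left(- \frac{4}{3} - 137\right) = 4 \left(- \frac{415}{3}\right) = - \frac{1660}{3}$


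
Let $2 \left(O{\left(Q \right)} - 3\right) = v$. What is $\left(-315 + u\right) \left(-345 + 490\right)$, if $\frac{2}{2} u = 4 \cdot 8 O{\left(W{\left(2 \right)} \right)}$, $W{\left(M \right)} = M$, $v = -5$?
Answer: $-43355$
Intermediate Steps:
$O{\left(Q \right)} = \frac{1}{2}$ ($O{\left(Q \right)} = 3 + \frac{1}{2} \left(-5\right) = 3 - \frac{5}{2} = \frac{1}{2}$)
$u = 16$ ($u = 4 \cdot 8 \cdot \frac{1}{2} = 32 \cdot \frac{1}{2} = 16$)
$\left(-315 + u\right) \left(-345 + 490\right) = \left(-315 + 16\right) \left(-345 + 490\right) = \left(-299\right) 145 = -43355$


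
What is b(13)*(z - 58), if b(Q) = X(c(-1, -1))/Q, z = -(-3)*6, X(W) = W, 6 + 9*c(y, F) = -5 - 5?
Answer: 640/117 ≈ 5.4701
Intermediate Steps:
c(y, F) = -16/9 (c(y, F) = -2/3 + (-5 - 5)/9 = -2/3 + (1/9)*(-10) = -2/3 - 10/9 = -16/9)
z = 18 (z = -3*(-6) = 18)
b(Q) = -16/(9*Q)
b(13)*(z - 58) = (-16/9/13)*(18 - 58) = -16/9*1/13*(-40) = -16/117*(-40) = 640/117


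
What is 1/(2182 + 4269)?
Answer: 1/6451 ≈ 0.00015501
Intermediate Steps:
1/(2182 + 4269) = 1/6451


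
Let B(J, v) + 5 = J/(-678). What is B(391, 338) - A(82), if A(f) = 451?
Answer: -309559/678 ≈ -456.58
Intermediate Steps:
B(J, v) = -5 - J/678 (B(J, v) = -5 + J/(-678) = -5 + J*(-1/678) = -5 - J/678)
B(391, 338) - A(82) = (-5 - 1/678*391) - 1*451 = (-5 - 391/678) - 451 = -3781/678 - 451 = -309559/678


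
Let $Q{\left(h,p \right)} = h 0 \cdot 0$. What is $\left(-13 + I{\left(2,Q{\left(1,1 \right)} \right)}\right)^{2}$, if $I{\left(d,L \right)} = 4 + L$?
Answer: $81$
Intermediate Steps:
$Q{\left(h,p \right)} = 0$ ($Q{\left(h,p \right)} = 0 \cdot 0 = 0$)
$\left(-13 + I{\left(2,Q{\left(1,1 \right)} \right)}\right)^{2} = \left(-13 + \left(4 + 0\right)\right)^{2} = \left(-13 + 4\right)^{2} = \left(-9\right)^{2} = 81$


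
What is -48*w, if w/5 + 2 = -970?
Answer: 233280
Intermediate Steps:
w = -4860 (w = -10 + 5*(-970) = -10 - 4850 = -4860)
-48*w = -48*(-4860) = 233280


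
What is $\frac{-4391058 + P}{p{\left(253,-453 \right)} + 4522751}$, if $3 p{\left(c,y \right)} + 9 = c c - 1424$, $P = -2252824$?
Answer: $- \frac{19931646}{13630829} \approx -1.4622$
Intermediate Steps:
$p{\left(c,y \right)} = - \frac{1433}{3} + \frac{c^{2}}{3}$ ($p{\left(c,y \right)} = -3 + \frac{c c - 1424}{3} = -3 + \frac{c^{2} - 1424}{3} = -3 + \frac{-1424 + c^{2}}{3} = -3 + \left(- \frac{1424}{3} + \frac{c^{2}}{3}\right) = - \frac{1433}{3} + \frac{c^{2}}{3}$)
$\frac{-4391058 + P}{p{\left(253,-453 \right)} + 4522751} = \frac{-4391058 - 2252824}{\left(- \frac{1433}{3} + \frac{253^{2}}{3}\right) + 4522751} = - \frac{6643882}{\left(- \frac{1433}{3} + \frac{1}{3} \cdot 64009\right) + 4522751} = - \frac{6643882}{\left(- \frac{1433}{3} + \frac{64009}{3}\right) + 4522751} = - \frac{6643882}{\frac{62576}{3} + 4522751} = - \frac{6643882}{\frac{13630829}{3}} = \left(-6643882\right) \frac{3}{13630829} = - \frac{19931646}{13630829}$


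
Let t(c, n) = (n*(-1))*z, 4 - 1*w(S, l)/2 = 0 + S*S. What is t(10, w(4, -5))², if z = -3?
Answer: 5184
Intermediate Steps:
w(S, l) = 8 - 2*S² (w(S, l) = 8 - 2*(0 + S*S) = 8 - 2*(0 + S²) = 8 - 2*S²)
t(c, n) = 3*n (t(c, n) = (n*(-1))*(-3) = -n*(-3) = 3*n)
t(10, w(4, -5))² = (3*(8 - 2*4²))² = (3*(8 - 2*16))² = (3*(8 - 32))² = (3*(-24))² = (-72)² = 5184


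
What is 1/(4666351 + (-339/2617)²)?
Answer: 6848689/31958386878760 ≈ 2.1430e-7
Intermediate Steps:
1/(4666351 + (-339/2617)²) = 1/(4666351 + 114921/6848689) = 1/(31958386878760/6848689) = 6848689/31958386878760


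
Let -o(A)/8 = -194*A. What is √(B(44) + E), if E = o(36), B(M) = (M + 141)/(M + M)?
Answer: √108172262/44 ≈ 236.38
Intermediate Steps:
o(A) = 1552*A (o(A) = -(-1552)*A = 1552*A)
B(M) = (141 + M)/(2*M) (B(M) = (141 + M)/((2*M)) = (141 + M)*(1/(2*M)) = (141 + M)/(2*M))
E = 55872 (E = 1552*36 = 55872)
√(B(44) + E) = √((½)*(141 + 44)/44 + 55872) = √((½)*(1/44)*185 + 55872) = √(185/88 + 55872) = √(4916921/88) = √108172262/44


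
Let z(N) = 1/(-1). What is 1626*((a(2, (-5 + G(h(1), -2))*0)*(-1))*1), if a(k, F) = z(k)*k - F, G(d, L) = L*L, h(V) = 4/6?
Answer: 3252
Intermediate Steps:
h(V) = ⅔ (h(V) = 4*(⅙) = ⅔)
z(N) = -1
G(d, L) = L²
a(k, F) = -F - k (a(k, F) = -k - F = -F - k)
1626*((a(2, (-5 + G(h(1), -2))*0)*(-1))*1) = 1626*(((-(-5 + (-2)²)*0 - 1*2)*(-1))*1) = 1626*(((-(-5 + 4)*0 - 2)*(-1))*1) = 1626*(((-(-1)*0 - 2)*(-1))*1) = 1626*(((-1*0 - 2)*(-1))*1) = 1626*(((0 - 2)*(-1))*1) = 1626*(-2*(-1)*1) = 1626*(2*1) = 1626*2 = 3252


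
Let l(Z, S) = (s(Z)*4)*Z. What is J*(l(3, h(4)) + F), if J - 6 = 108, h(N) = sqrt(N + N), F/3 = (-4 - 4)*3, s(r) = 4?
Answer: -2736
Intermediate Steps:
F = -72 (F = 3*((-4 - 4)*3) = 3*(-8*3) = 3*(-24) = -72)
h(N) = sqrt(2)*sqrt(N) (h(N) = sqrt(2*N) = sqrt(2)*sqrt(N))
l(Z, S) = 16*Z (l(Z, S) = (4*4)*Z = 16*Z)
J = 114 (J = 6 + 108 = 114)
J*(l(3, h(4)) + F) = 114*(16*3 - 72) = 114*(48 - 72) = 114*(-24) = -2736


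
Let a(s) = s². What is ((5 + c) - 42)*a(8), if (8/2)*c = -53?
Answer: -3216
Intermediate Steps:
c = -53/4 (c = (¼)*(-53) = -53/4 ≈ -13.250)
((5 + c) - 42)*a(8) = ((5 - 53/4) - 42)*8² = (-33/4 - 42)*64 = -201/4*64 = -3216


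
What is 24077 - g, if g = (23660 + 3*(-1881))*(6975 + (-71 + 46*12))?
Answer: -134310675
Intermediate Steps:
g = 134334752 (g = (23660 - 5643)*(6975 + (-71 + 552)) = 18017*(6975 + 481) = 18017*7456 = 134334752)
24077 - g = 24077 - 1*134334752 = 24077 - 134334752 = -134310675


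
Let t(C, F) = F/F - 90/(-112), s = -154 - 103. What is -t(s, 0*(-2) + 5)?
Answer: -101/56 ≈ -1.8036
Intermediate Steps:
s = -257
t(C, F) = 101/56 (t(C, F) = 1 - 90*(-1/112) = 1 + 45/56 = 101/56)
-t(s, 0*(-2) + 5) = -1*101/56 = -101/56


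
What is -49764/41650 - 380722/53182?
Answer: -4625905087/553757575 ≈ -8.3537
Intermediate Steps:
-49764/41650 - 380722/53182 = -49764*1/41650 - 380722*1/53182 = -24882/20825 - 190361/26591 = -4625905087/553757575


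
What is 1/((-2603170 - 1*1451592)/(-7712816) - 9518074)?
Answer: -3856408/36705574690811 ≈ -1.0506e-7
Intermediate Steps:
1/((-2603170 - 1*1451592)/(-7712816) - 9518074) = 1/((-2603170 - 1451592)*(-1/7712816) - 9518074) = 1/(-4054762*(-1/7712816) - 9518074) = 1/(2027381/3856408 - 9518074) = 1/(-36705574690811/3856408) = -3856408/36705574690811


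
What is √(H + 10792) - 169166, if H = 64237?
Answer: -169166 + √75029 ≈ -1.6889e+5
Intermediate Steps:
√(H + 10792) - 169166 = √(64237 + 10792) - 169166 = √75029 - 169166 = -169166 + √75029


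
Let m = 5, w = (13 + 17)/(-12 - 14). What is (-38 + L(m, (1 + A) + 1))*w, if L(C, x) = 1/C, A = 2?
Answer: 567/13 ≈ 43.615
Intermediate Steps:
w = -15/13 (w = 30/(-26) = 30*(-1/26) = -15/13 ≈ -1.1538)
(-38 + L(m, (1 + A) + 1))*w = (-38 + 1/5)*(-15/13) = (-38 + ⅕)*(-15/13) = -189/5*(-15/13) = 567/13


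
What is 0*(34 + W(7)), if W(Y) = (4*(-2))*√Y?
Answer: 0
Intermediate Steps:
W(Y) = -8*√Y
0*(34 + W(7)) = 0*(34 - 8*√7) = 0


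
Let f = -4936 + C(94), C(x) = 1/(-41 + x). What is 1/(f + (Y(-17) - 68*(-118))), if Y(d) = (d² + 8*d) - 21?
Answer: 53/170661 ≈ 0.00031056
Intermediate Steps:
Y(d) = -21 + d² + 8*d
f = -261607/53 (f = -4936 + 1/(-41 + 94) = -4936 + 1/53 = -261607/53 ≈ -4936.0)
1/(f + (Y(-17) - 68*(-118))) = 1/(-261607/53 + ((-21 + (-17)² + 8*(-17)) - 68*(-118))) = 1/(-261607/53 + ((-21 + 289 - 136) + 8024)) = 1/(-261607/53 + (132 + 8024)) = 1/(-261607/53 + 8156) = 1/(170661/53) = 53/170661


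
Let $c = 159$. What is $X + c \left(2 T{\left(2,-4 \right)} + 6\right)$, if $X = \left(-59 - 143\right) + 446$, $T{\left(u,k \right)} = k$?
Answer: $-74$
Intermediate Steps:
$X = 244$ ($X = -202 + 446 = 244$)
$X + c \left(2 T{\left(2,-4 \right)} + 6\right) = 244 + 159 \left(2 \left(-4\right) + 6\right) = 244 + 159 \left(-8 + 6\right) = 244 + 159 \left(-2\right) = 244 - 318 = -74$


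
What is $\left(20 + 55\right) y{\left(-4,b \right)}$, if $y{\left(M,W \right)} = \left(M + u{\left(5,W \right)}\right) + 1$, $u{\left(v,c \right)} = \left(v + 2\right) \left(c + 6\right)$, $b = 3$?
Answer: $4500$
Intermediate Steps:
$u{\left(v,c \right)} = \left(2 + v\right) \left(6 + c\right)$
$y{\left(M,W \right)} = 43 + M + 7 W$ ($y{\left(M,W \right)} = \left(M + \left(12 + 2 W + 6 \cdot 5 + W 5\right)\right) + 1 = \left(M + \left(12 + 2 W + 30 + 5 W\right)\right) + 1 = \left(M + \left(42 + 7 W\right)\right) + 1 = \left(42 + M + 7 W\right) + 1 = 43 + M + 7 W$)
$\left(20 + 55\right) y{\left(-4,b \right)} = \left(20 + 55\right) \left(43 - 4 + 7 \cdot 3\right) = 75 \left(43 - 4 + 21\right) = 75 \cdot 60 = 4500$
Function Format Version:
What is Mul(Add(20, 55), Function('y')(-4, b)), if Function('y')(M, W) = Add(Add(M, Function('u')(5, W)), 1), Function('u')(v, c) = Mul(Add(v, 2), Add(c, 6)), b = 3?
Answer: 4500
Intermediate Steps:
Function('u')(v, c) = Mul(Add(2, v), Add(6, c))
Function('y')(M, W) = Add(43, M, Mul(7, W)) (Function('y')(M, W) = Add(Add(M, Add(12, Mul(2, W), Mul(6, 5), Mul(W, 5))), 1) = Add(Add(M, Add(12, Mul(2, W), 30, Mul(5, W))), 1) = Add(Add(M, Add(42, Mul(7, W))), 1) = Add(Add(42, M, Mul(7, W)), 1) = Add(43, M, Mul(7, W)))
Mul(Add(20, 55), Function('y')(-4, b)) = Mul(Add(20, 55), Add(43, -4, Mul(7, 3))) = Mul(75, Add(43, -4, 21)) = Mul(75, 60) = 4500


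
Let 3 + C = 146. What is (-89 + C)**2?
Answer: 2916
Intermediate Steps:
C = 143 (C = -3 + 146 = 143)
(-89 + C)**2 = (-89 + 143)**2 = 54**2 = 2916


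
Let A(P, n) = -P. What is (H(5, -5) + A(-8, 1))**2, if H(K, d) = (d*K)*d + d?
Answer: 16384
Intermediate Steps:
H(K, d) = d + K*d**2 (H(K, d) = (K*d)*d + d = K*d**2 + d = d + K*d**2)
(H(5, -5) + A(-8, 1))**2 = (-5*(1 + 5*(-5)) - 1*(-8))**2 = (-5*(1 - 25) + 8)**2 = (-5*(-24) + 8)**2 = (120 + 8)**2 = 128**2 = 16384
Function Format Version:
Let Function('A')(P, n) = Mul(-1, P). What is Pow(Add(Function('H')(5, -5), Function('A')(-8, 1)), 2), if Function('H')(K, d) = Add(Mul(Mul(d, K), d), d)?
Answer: 16384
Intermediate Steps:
Function('H')(K, d) = Add(d, Mul(K, Pow(d, 2))) (Function('H')(K, d) = Add(Mul(Mul(K, d), d), d) = Add(Mul(K, Pow(d, 2)), d) = Add(d, Mul(K, Pow(d, 2))))
Pow(Add(Function('H')(5, -5), Function('A')(-8, 1)), 2) = Pow(Add(Mul(-5, Add(1, Mul(5, -5))), Mul(-1, -8)), 2) = Pow(Add(Mul(-5, Add(1, -25)), 8), 2) = Pow(Add(Mul(-5, -24), 8), 2) = Pow(Add(120, 8), 2) = Pow(128, 2) = 16384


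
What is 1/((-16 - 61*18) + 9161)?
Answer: 1/8047 ≈ 0.00012427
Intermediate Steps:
1/((-16 - 61*18) + 9161) = 1/((-16 - 1098) + 9161) = 1/(-1114 + 9161) = 1/8047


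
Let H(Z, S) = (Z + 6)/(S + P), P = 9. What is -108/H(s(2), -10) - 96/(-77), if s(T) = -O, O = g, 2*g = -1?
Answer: 17880/1001 ≈ 17.862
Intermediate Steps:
g = -½ (g = (½)*(-1) = -½ ≈ -0.50000)
O = -½ ≈ -0.50000
s(T) = ½ (s(T) = -1*(-½) = ½)
H(Z, S) = (6 + Z)/(9 + S) (H(Z, S) = (Z + 6)/(S + 9) = (6 + Z)/(9 + S))
-108/H(s(2), -10) - 96/(-77) = -108*(9 - 10)/(6 + ½) - 96/(-77) = -108/((13/2)/(-1)) - 96*(-1/77) = -108/((-1*13/2)) + 96/77 = -108/(-13/2) + 96/77 = -108*(-2/13) + 96/77 = 216/13 + 96/77 = 17880/1001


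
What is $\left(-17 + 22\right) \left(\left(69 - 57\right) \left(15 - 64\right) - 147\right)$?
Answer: $-3675$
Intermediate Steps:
$\left(-17 + 22\right) \left(\left(69 - 57\right) \left(15 - 64\right) - 147\right) = 5 \left(12 \left(-49\right) - 147\right) = 5 \left(-588 - 147\right) = 5 \left(-735\right) = -3675$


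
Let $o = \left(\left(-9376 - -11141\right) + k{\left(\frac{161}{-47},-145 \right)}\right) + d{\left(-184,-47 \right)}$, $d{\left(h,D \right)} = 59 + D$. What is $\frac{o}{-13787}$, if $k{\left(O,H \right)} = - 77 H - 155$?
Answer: $- \frac{12787}{13787} \approx -0.92747$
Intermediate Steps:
$k{\left(O,H \right)} = -155 - 77 H$
$o = 12787$ ($o = \left(\left(-9376 - -11141\right) - -11010\right) + \left(59 - 47\right) = \left(\left(-9376 + 11141\right) + \left(-155 + 11165\right)\right) + 12 = \left(1765 + 11010\right) + 12 = 12775 + 12 = 12787$)
$\frac{o}{-13787} = \frac{12787}{-13787} = 12787 \left(- \frac{1}{13787}\right) = - \frac{12787}{13787}$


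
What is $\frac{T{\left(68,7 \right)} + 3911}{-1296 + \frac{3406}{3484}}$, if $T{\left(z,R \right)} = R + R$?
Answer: $- \frac{525950}{173533} \approx -3.0308$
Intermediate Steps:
$T{\left(z,R \right)} = 2 R$
$\frac{T{\left(68,7 \right)} + 3911}{-1296 + \frac{3406}{3484}} = \frac{2 \cdot 7 + 3911}{-1296 + \frac{3406}{3484}} = \frac{14 + 3911}{-1296 + 3406 \cdot \frac{1}{3484}} = \frac{3925}{-1296 + \frac{131}{134}} = \frac{3925}{- \frac{173533}{134}} = 3925 \left(- \frac{134}{173533}\right) = - \frac{525950}{173533}$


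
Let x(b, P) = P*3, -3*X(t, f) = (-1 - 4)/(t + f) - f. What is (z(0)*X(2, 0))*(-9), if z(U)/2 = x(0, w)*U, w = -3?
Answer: 0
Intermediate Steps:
X(t, f) = f/3 + 5/(3*(f + t)) (X(t, f) = -((-1 - 4)/(t + f) - f)/3 = -(-5/(f + t) - f)/3 = -(-f - 5/(f + t))/3 = f/3 + 5/(3*(f + t)))
x(b, P) = 3*P
z(U) = -18*U (z(U) = 2*((3*(-3))*U) = 2*(-9*U) = -18*U)
(z(0)*X(2, 0))*(-9) = ((-18*0)*((5 + 0**2 + 0*2)/(3*(0 + 2))))*(-9) = (0*((1/3)*(5 + 0 + 0)/2))*(-9) = (0*((1/3)*(1/2)*5))*(-9) = (0*(5/6))*(-9) = 0*(-9) = 0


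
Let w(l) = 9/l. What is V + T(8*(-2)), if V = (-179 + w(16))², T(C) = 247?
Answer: 8214257/256 ≈ 32087.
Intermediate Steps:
V = 8151025/256 (V = (-179 + 9/16)² = (-2855/16)² = 8151025/256 ≈ 31840.)
V + T(8*(-2)) = 8151025/256 + 247 = 8214257/256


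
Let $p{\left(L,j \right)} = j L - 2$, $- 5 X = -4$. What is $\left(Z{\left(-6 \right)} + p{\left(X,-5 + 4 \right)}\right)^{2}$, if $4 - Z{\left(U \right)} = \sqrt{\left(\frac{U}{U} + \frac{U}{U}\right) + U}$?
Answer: $- \frac{64}{25} - \frac{24 i}{5} \approx -2.56 - 4.8 i$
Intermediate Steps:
$X = \frac{4}{5}$ ($X = \left(- \frac{1}{5}\right) \left(-4\right) = \frac{4}{5} \approx 0.8$)
$p{\left(L,j \right)} = -2 + L j$ ($p{\left(L,j \right)} = L j - 2 = -2 + L j$)
$Z{\left(U \right)} = 4 - \sqrt{2 + U}$ ($Z{\left(U \right)} = 4 - \sqrt{\left(\frac{U}{U} + \frac{U}{U}\right) + U} = 4 - \sqrt{\left(1 + 1\right) + U} = 4 - \sqrt{2 + U}$)
$\left(Z{\left(-6 \right)} + p{\left(X,-5 + 4 \right)}\right)^{2} = \left(\left(4 - \sqrt{2 - 6}\right) - \left(2 - \frac{4 \left(-5 + 4\right)}{5}\right)\right)^{2} = \left(\left(4 - \sqrt{-4}\right) + \left(-2 + \frac{4}{5} \left(-1\right)\right)\right)^{2} = \left(\left(4 - 2 i\right) - \frac{14}{5}\right)^{2} = \left(\frac{6}{5} - 2 i\right)^{2}$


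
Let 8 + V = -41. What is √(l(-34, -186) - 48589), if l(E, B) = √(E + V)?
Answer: √(-48589 + I*√83) ≈ 0.021 + 220.43*I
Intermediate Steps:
V = -49 (V = -8 - 41 = -49)
l(E, B) = √(-49 + E) (l(E, B) = √(E - 49) = √(-49 + E))
√(l(-34, -186) - 48589) = √(√(-49 - 34) - 48589) = √(√(-83) - 48589) = √(I*√83 - 48589) = √(-48589 + I*√83)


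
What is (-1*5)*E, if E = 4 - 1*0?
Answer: -20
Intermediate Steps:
E = 4 (E = 4 + 0 = 4)
(-1*5)*E = -1*5*4 = -5*4 = -20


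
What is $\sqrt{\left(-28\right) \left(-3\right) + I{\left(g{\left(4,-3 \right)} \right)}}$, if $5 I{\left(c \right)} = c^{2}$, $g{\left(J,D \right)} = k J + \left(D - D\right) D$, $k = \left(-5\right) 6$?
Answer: $2 \sqrt{741} \approx 54.443$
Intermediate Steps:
$k = -30$
$g{\left(J,D \right)} = - 30 J$ ($g{\left(J,D \right)} = - 30 J + \left(D - D\right) D = - 30 J + 0 D = - 30 J + 0 = - 30 J$)
$I{\left(c \right)} = \frac{c^{2}}{5}$
$\sqrt{\left(-28\right) \left(-3\right) + I{\left(g{\left(4,-3 \right)} \right)}} = \sqrt{\left(-28\right) \left(-3\right) + \frac{\left(\left(-30\right) 4\right)^{2}}{5}} = \sqrt{84 + \frac{\left(-120\right)^{2}}{5}} = \sqrt{84 + \frac{1}{5} \cdot 14400} = \sqrt{84 + 2880} = \sqrt{2964} = 2 \sqrt{741}$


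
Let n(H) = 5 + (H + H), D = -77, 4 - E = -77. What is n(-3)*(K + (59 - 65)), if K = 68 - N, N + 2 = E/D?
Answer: -5009/77 ≈ -65.052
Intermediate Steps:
E = 81 (E = 4 - 1*(-77) = 4 + 77 = 81)
n(H) = 5 + 2*H
N = -235/77 (N = -2 + 81/(-77) = -2 + 81*(-1/77) = -2 - 81/77 = -235/77 ≈ -3.0519)
K = 5471/77 (K = 68 - 1*(-235/77) = 68 + 235/77 = 5471/77 ≈ 71.052)
n(-3)*(K + (59 - 65)) = (5 + 2*(-3))*(5471/77 + (59 - 65)) = (5 - 6)*(5471/77 - 6) = -1*5009/77 = -5009/77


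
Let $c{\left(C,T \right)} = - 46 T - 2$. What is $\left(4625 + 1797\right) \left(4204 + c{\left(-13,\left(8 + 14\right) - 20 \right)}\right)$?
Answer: $26394420$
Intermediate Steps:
$c{\left(C,T \right)} = -2 - 46 T$
$\left(4625 + 1797\right) \left(4204 + c{\left(-13,\left(8 + 14\right) - 20 \right)}\right) = \left(4625 + 1797\right) \left(4204 - \left(2 + 46 \left(\left(8 + 14\right) - 20\right)\right)\right) = 6422 \left(4204 - \left(2 + 46 \left(22 - 20\right)\right)\right) = 6422 \left(4204 - 94\right) = 6422 \cdot 4110 = 26394420$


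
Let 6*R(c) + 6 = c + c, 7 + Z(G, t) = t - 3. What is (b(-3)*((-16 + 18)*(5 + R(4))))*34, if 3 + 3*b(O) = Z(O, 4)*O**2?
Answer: -20672/3 ≈ -6890.7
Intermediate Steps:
Z(G, t) = -10 + t (Z(G, t) = -7 + (t - 3) = -7 + (-3 + t) = -10 + t)
R(c) = -1 + c/3 (R(c) = -1 + (c + c)/6 = -1 + (2*c)/6 = -1 + c/3)
b(O) = -1 - 2*O**2 (b(O) = -1 + ((-10 + 4)*O**2)/3 = -1 + (-6*O**2)/3 = -1 - 2*O**2)
(b(-3)*((-16 + 18)*(5 + R(4))))*34 = ((-1 - 2*(-3)**2)*((-16 + 18)*(5 + (-1 + (1/3)*4))))*34 = ((-1 - 2*9)*(2*(5 + (-1 + 4/3))))*34 = ((-1 - 18)*(2*(5 + 1/3)))*34 = -38*16/3*34 = -19*32/3*34 = -608/3*34 = -20672/3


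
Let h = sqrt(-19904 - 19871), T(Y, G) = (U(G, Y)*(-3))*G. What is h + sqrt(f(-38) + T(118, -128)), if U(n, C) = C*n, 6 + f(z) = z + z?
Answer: I*(sqrt(5800018) + 5*sqrt(1591)) ≈ 2607.8*I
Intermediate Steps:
f(z) = -6 + 2*z (f(z) = -6 + (z + z) = -6 + 2*z)
T(Y, G) = -3*Y*G**2 (T(Y, G) = ((Y*G)*(-3))*G = ((G*Y)*(-3))*G = (-3*G*Y)*G = -3*Y*G**2)
h = 5*I*sqrt(1591) (h = sqrt(-39775) = 5*I*sqrt(1591) ≈ 199.44*I)
h + sqrt(f(-38) + T(118, -128)) = 5*I*sqrt(1591) + sqrt((-6 + 2*(-38)) - 3*118*(-128)**2) = 5*I*sqrt(1591) + sqrt((-6 - 76) - 3*118*16384) = 5*I*sqrt(1591) + sqrt(-82 - 5799936) = 5*I*sqrt(1591) + sqrt(-5800018) = 5*I*sqrt(1591) + I*sqrt(5800018) = I*sqrt(5800018) + 5*I*sqrt(1591)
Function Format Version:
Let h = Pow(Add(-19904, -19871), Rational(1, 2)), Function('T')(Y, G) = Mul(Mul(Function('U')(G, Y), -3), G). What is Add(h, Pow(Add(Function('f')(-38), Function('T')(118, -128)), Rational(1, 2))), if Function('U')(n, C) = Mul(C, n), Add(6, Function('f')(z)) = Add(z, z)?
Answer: Mul(I, Add(Pow(5800018, Rational(1, 2)), Mul(5, Pow(1591, Rational(1, 2))))) ≈ Mul(2607.8, I)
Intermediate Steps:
Function('f')(z) = Add(-6, Mul(2, z)) (Function('f')(z) = Add(-6, Add(z, z)) = Add(-6, Mul(2, z)))
Function('T')(Y, G) = Mul(-3, Y, Pow(G, 2)) (Function('T')(Y, G) = Mul(Mul(Mul(Y, G), -3), G) = Mul(Mul(Mul(G, Y), -3), G) = Mul(Mul(-3, G, Y), G) = Mul(-3, Y, Pow(G, 2)))
h = Mul(5, I, Pow(1591, Rational(1, 2))) (h = Pow(-39775, Rational(1, 2)) = Mul(5, I, Pow(1591, Rational(1, 2))) ≈ Mul(199.44, I))
Add(h, Pow(Add(Function('f')(-38), Function('T')(118, -128)), Rational(1, 2))) = Add(Mul(5, I, Pow(1591, Rational(1, 2))), Pow(Add(Add(-6, Mul(2, -38)), Mul(-3, 118, Pow(-128, 2))), Rational(1, 2))) = Add(Mul(5, I, Pow(1591, Rational(1, 2))), Pow(Add(Add(-6, -76), Mul(-3, 118, 16384)), Rational(1, 2))) = Add(Mul(5, I, Pow(1591, Rational(1, 2))), Pow(Add(-82, -5799936), Rational(1, 2))) = Add(Mul(5, I, Pow(1591, Rational(1, 2))), Pow(-5800018, Rational(1, 2))) = Add(Mul(5, I, Pow(1591, Rational(1, 2))), Mul(I, Pow(5800018, Rational(1, 2)))) = Add(Mul(I, Pow(5800018, Rational(1, 2))), Mul(5, I, Pow(1591, Rational(1, 2))))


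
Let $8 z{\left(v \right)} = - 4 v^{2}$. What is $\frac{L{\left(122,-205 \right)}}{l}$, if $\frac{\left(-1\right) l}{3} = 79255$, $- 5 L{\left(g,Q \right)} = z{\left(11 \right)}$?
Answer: $- \frac{1}{19650} \approx -5.0891 \cdot 10^{-5}$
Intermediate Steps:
$z{\left(v \right)} = - \frac{v^{2}}{2}$ ($z{\left(v \right)} = \frac{\left(-4\right) v^{2}}{8} = - \frac{v^{2}}{2}$)
$L{\left(g,Q \right)} = \frac{121}{10}$ ($L{\left(g,Q \right)} = - \frac{\left(- \frac{1}{2}\right) 11^{2}}{5} = - \frac{\left(- \frac{1}{2}\right) 121}{5} = \left(- \frac{1}{5}\right) \left(- \frac{121}{2}\right) = \frac{121}{10}$)
$l = -237765$ ($l = \left(-3\right) 79255 = -237765$)
$\frac{L{\left(122,-205 \right)}}{l} = \frac{121}{10 \left(-237765\right)} = \frac{121}{10} \left(- \frac{1}{237765}\right) = - \frac{1}{19650}$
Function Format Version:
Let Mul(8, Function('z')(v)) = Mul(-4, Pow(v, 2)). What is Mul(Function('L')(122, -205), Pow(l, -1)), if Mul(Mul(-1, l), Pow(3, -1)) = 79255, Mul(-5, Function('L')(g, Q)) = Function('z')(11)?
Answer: Rational(-1, 19650) ≈ -5.0891e-5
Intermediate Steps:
Function('z')(v) = Mul(Rational(-1, 2), Pow(v, 2)) (Function('z')(v) = Mul(Rational(1, 8), Mul(-4, Pow(v, 2))) = Mul(Rational(-1, 2), Pow(v, 2)))
Function('L')(g, Q) = Rational(121, 10) (Function('L')(g, Q) = Mul(Rational(-1, 5), Mul(Rational(-1, 2), Pow(11, 2))) = Mul(Rational(-1, 5), Mul(Rational(-1, 2), 121)) = Mul(Rational(-1, 5), Rational(-121, 2)) = Rational(121, 10))
l = -237765 (l = Mul(-3, 79255) = -237765)
Mul(Function('L')(122, -205), Pow(l, -1)) = Mul(Rational(121, 10), Pow(-237765, -1)) = Mul(Rational(121, 10), Rational(-1, 237765)) = Rational(-1, 19650)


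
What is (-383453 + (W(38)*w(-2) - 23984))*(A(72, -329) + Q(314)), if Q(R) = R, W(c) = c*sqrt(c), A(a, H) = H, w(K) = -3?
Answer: 6111555 + 1710*sqrt(38) ≈ 6.1221e+6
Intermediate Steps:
W(c) = c**(3/2)
(-383453 + (W(38)*w(-2) - 23984))*(A(72, -329) + Q(314)) = (-383453 + (38**(3/2)*(-3) - 23984))*(-329 + 314) = (-383453 + ((38*sqrt(38))*(-3) - 23984))*(-15) = (-383453 + (-114*sqrt(38) - 23984))*(-15) = (-383453 + (-23984 - 114*sqrt(38)))*(-15) = (-407437 - 114*sqrt(38))*(-15) = 6111555 + 1710*sqrt(38)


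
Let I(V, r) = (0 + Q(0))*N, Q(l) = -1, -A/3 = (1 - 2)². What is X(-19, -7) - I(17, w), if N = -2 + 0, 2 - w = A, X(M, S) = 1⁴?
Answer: -1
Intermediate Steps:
A = -3 (A = -3*(1 - 2)² = -3*(-1)² = -3*1 = -3)
X(M, S) = 1
w = 5 (w = 2 - 1*(-3) = 2 + 3 = 5)
N = -2
I(V, r) = 2 (I(V, r) = (0 - 1)*(-2) = -1*(-2) = 2)
X(-19, -7) - I(17, w) = 1 - 1*2 = 1 - 2 = -1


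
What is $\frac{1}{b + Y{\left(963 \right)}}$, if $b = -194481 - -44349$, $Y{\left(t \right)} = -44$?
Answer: $- \frac{1}{150176} \approx -6.6589 \cdot 10^{-6}$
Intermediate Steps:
$b = -150132$ ($b = -194481 + 44349 = -150132$)
$\frac{1}{b + Y{\left(963 \right)}} = \frac{1}{-150132 - 44} = \frac{1}{-150176} = - \frac{1}{150176}$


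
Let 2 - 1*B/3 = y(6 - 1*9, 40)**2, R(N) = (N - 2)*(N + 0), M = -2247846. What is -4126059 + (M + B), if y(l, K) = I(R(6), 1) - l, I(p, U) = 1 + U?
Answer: -6373974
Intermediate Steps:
R(N) = N*(-2 + N) (R(N) = (-2 + N)*N = N*(-2 + N))
y(l, K) = 2 - l (y(l, K) = (1 + 1) - l = 2 - l)
B = -69 (B = 6 - 3*(2 - (6 - 1*9))**2 = 6 - 3*(2 - (6 - 9))**2 = 6 - 3*(2 - 1*(-3))**2 = 6 - 3*(2 + 3)**2 = 6 - 3*5**2 = 6 - 3*25 = 6 - 75 = -69)
-4126059 + (M + B) = -4126059 + (-2247846 - 69) = -4126059 - 2247915 = -6373974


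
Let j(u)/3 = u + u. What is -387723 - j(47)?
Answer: -388005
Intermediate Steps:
j(u) = 6*u (j(u) = 3*(u + u) = 3*(2*u) = 6*u)
-387723 - j(47) = -387723 - 6*47 = -387723 - 1*282 = -387723 - 282 = -388005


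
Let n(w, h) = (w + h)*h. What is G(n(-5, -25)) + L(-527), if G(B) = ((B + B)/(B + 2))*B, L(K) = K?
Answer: 91087/94 ≈ 969.01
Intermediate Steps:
n(w, h) = h*(h + w) (n(w, h) = (h + w)*h = h*(h + w))
G(B) = 2*B**2/(2 + B) (G(B) = ((2*B)/(2 + B))*B = (2*B/(2 + B))*B = 2*B**2/(2 + B))
G(n(-5, -25)) + L(-527) = 2*(-25*(-25 - 5))**2/(2 - 25*(-25 - 5)) - 527 = 2*(-25*(-30))**2/(2 - 25*(-30)) - 527 = 2*750**2/(2 + 750) - 527 = 2*562500/752 - 527 = 2*562500*(1/752) - 527 = 140625/94 - 527 = 91087/94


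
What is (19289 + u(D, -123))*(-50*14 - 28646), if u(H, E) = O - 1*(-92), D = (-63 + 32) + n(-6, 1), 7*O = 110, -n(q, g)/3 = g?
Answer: -3984511842/7 ≈ -5.6922e+8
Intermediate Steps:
n(q, g) = -3*g
O = 110/7 (O = (1/7)*110 = 110/7 ≈ 15.714)
D = -34 (D = (-63 + 32) - 3*1 = -31 - 3 = -34)
u(H, E) = 754/7 (u(H, E) = 110/7 - 1*(-92) = 110/7 + 92 = 754/7)
(19289 + u(D, -123))*(-50*14 - 28646) = (19289 + 754/7)*(-50*14 - 28646) = 135777*(-700 - 28646)/7 = (135777/7)*(-29346) = -3984511842/7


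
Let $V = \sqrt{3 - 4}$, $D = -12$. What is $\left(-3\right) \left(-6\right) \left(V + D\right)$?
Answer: $-216 + 18 i \approx -216.0 + 18.0 i$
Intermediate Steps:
$V = i$ ($V = \sqrt{-1} = i \approx 1.0 i$)
$\left(-3\right) \left(-6\right) \left(V + D\right) = \left(-3\right) \left(-6\right) \left(i - 12\right) = 18 \left(-12 + i\right) = -216 + 18 i$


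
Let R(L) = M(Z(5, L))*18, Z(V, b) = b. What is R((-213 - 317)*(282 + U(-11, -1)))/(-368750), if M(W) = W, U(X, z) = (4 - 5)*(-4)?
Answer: 272844/36875 ≈ 7.3992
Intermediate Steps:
U(X, z) = 4 (U(X, z) = -1*(-4) = 4)
R(L) = 18*L (R(L) = L*18 = 18*L)
R((-213 - 317)*(282 + U(-11, -1)))/(-368750) = (18*((-213 - 317)*(282 + 4)))/(-368750) = (18*(-530*286))*(-1/368750) = (18*(-151580))*(-1/368750) = -2728440*(-1/368750) = 272844/36875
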